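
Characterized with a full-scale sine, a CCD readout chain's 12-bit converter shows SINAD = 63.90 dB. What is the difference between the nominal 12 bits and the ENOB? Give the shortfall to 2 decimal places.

1.68 bits

ENOB = (SINAD − 1.76)/6.02 = (63.90 − 1.76)/6.02 = 10.3223 bits.
Lost resolution: 12 − 10.3223 = 1.6777 bits.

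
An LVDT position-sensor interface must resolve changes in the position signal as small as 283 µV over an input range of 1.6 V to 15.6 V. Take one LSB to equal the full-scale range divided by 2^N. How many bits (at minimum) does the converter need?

16 bits

Span: 15.6 V − (1.6 V) = 14 V.
Required number of levels: 14/283 µV = 49470; smallest N with 2^N ≥ that is 16.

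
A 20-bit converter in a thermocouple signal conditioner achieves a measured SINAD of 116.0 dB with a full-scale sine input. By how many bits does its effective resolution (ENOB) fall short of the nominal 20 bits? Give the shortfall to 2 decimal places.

ENOB = (SINAD − 1.76)/6.02 = (116.0 − 1.76)/6.02 = 18.9767 bits.
Lost resolution: 20 − 18.9767 = 1.0233 bits.

1.02 bits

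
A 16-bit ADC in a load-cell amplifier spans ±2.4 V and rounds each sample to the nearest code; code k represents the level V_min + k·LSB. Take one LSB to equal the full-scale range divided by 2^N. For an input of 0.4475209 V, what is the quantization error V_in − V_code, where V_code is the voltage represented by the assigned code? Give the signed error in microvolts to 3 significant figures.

Full-scale range = 2.4 V − (-2.4 V) = 4.8 V. LSB = 4.8 V / 2^16 ≈ 73.24 µV.
Position in LSBs: (0.4475209 − (-2.4)) × 65536/4.8 = 38878.1520; rounding gives k = 38878.
V_code = V_min + k × range/2^16 = -2.4 + 38878 × 4.8/65536 = 0.44750976563 V.
e = 0.4475209 − (0.44750976563) = +11.1 µV.

+11.1 µV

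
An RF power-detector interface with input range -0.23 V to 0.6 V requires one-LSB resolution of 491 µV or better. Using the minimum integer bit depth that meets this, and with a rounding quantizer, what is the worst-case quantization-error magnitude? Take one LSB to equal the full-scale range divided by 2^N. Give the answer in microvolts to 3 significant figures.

Span: 0.6 V − (-0.23 V) = 0.83 V.
Levels needed ≥ 0.83/491 µV = 1690. 2^11 = 2048 suffices, so N_min = 11.
LSB = 0.83 V / 2^11 = 405.27 µV.
|e|_max = LSB/2 = 203 µV.

203 µV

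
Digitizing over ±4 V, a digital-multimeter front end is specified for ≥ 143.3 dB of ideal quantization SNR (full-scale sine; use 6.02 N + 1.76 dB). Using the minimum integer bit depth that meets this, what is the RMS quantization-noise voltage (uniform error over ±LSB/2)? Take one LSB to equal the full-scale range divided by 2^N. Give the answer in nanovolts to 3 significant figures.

Full-scale range = 4 V − (-4 V) = 8 V.
Required N = ⌈(143.3 − 1.76)/6.02⌉ = ⌈23.512⌉ = 24.
One LSB is 8 V / 16777216 = 476.84 nV.
RMS noise = LSB/√12 = 138 nV.

138 nV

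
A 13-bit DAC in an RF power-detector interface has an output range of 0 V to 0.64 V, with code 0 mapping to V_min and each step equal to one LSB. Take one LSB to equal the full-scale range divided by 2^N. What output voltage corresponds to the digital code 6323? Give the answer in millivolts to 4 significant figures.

494.0 mV

Span = 0.64 V. LSB = 0.64 V / 2^13.
Output = V_min + (6323/8192) × range = 0 + 0.771851 × 0.64 V
      = 0 + 0.493984 = 0.493984 V.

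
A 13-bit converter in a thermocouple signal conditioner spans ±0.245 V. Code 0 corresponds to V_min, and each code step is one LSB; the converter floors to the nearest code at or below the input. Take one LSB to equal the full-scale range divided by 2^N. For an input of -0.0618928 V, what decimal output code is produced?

The full-scale span is 0.245 − (-0.245) = 0.49 V. LSB = 0.49 V / 2^13 ≈ 59.81 µV.
(V_in − V_min) × 2^13/range = (-0.0618928 − (-0.245)) × 8192/0.49 = 3061.253.
Floor → code = 3061.

3061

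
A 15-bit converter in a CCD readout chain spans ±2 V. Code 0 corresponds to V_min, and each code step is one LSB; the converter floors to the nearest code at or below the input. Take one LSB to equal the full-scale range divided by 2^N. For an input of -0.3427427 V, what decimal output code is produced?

13576

Span: 2 V − (-2 V) = 4 V. LSB = 4 V / 2^15 ≈ 122.1 µV.
(V_in − V_min) × 2^15/range = (-0.3427427 − (-2)) × 32768/4 = 13576.252.
Floor → code = 13576.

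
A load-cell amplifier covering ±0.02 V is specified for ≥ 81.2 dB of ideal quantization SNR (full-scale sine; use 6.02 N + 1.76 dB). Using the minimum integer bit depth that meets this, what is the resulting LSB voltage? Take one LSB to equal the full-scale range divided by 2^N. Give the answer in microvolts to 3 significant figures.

Span: 0.02 V − (-0.02 V) = 0.04 V.
Required N = ⌈(81.2 − 1.76)/6.02⌉ = ⌈13.196⌉ = 14.
One LSB is 0.04 V / 16384 = 2.44 µV.

2.44 µV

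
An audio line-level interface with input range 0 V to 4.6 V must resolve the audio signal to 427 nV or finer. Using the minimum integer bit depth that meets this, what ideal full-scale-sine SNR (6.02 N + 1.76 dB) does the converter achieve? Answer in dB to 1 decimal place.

V_FS = 4.6 V.
Required number of levels: 4.6/427 nV = 1.0773e7; smallest N with 2^N ≥ that is 24.
Ideal SNR at N = 24: 6.02·24 + 1.76 = 146.2 dB.

146.2 dB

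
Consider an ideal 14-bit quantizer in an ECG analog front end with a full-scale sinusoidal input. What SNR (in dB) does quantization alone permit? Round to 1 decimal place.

86.0 dB

Ideal quantization SNR: 6.02 × 14 + 1.76 dB = 86.0 dB.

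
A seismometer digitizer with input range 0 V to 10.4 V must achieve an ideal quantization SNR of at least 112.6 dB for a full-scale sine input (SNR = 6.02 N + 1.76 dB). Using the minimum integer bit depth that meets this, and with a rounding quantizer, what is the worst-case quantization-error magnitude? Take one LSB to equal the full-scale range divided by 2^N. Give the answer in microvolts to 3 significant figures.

9.92 µV

Range is 10.4 V.
Solving 6.02 N ≥ 112.6 − 1.76: N ≥ 18.412. Round up → N = 19.
Step size = 10.4/524288 V = 19.836 µV.
|e|_max = LSB/2 = 9.92 µV.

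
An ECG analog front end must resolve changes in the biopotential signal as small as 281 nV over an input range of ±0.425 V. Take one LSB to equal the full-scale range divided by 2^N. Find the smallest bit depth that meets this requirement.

22 bits

Span: 0.425 V − (-0.425 V) = 0.85 V.
Required number of levels: 0.85/281 nV = 3.0249e6; smallest N with 2^N ≥ that is 22.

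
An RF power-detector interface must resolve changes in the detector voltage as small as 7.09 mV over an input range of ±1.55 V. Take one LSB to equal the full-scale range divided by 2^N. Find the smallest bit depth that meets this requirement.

The full-scale span is 1.55 − (-1.55) = 3.1 V.
Levels needed ≥ 3.1/7.09 mV = 437.2. 2^9 = 512 suffices, so N_min = 9.

9 bits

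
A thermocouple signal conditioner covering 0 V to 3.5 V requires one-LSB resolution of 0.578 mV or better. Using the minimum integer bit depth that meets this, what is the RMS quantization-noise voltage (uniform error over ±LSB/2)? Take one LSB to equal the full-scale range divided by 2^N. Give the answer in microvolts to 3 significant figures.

V_FS = 3.5 V.
Need 2^N ≥ 3.5 V / 0.578 mV = 6055 → N_min = 13.
One LSB is 3.5 V / 8192 = 427.25 µV.
RMS noise = LSB/√12 = 123 µV.

123 µV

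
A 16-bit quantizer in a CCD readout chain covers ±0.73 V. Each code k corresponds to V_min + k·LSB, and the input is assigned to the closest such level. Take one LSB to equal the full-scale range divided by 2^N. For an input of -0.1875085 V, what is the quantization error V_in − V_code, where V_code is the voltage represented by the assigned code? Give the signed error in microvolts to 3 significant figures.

Span: 0.73 V − (-0.73 V) = 1.46 V. LSB = 1.46 V / 2^16 ≈ 22.28 µV.
(V_in − V_min)/LSB = (-0.1875085 − (-0.73)) × 65536/1.46 = 24351.1801 → nearest code k = 24351.
V_code = V_min + k × range/2^16 = -0.73 + 24351 × 1.46/65536 = -0.18751251221 V.
Error = V_in − V_code = -0.1875085 − (-0.18751251221) = +4.01 µV.

+4.01 µV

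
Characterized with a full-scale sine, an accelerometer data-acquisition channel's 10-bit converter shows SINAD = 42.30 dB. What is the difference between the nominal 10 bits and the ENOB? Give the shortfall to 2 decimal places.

Effective bits = (42.30 − 1.76)/6.02 = 6.7342.
Shortfall = 10 − 6.7342 = 3.2658 bits.

3.27 bits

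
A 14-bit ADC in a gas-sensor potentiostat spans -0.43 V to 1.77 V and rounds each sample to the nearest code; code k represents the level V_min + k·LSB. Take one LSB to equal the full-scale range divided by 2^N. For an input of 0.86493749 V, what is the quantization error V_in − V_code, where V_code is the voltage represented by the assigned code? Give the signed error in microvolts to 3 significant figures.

Range = 1.77 − (-0.43) = 2.2 V. LSB = 2.2 V / 2^14 ≈ 134.3 µV.
(0.86493749 − (-0.43)) / LSB = 1.29493749 × 16384/2.2 = 9643.7527. Nearest integer: k = 9644.
Reconstructed level: -0.43 + 9644 × 2.2/16384 V = 0.86497070313 V.
V_in − V_code = 0.86493749 − (0.86497070313) = −33.2 µV.

−33.2 µV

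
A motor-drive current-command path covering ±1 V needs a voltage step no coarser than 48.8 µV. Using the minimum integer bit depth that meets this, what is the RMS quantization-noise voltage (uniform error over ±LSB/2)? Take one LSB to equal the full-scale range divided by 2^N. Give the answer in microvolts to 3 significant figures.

Span: 1 V − (-1 V) = 2 V.
2 V / 48.8 µV = 40980. Since 2^15 = 32768 and 2^16 = 65536, N = 16.
LSB = 2 V / 2^16 = 30.518 µV.
V_rms = LSB/√12 = 8.81 µV.

8.81 µV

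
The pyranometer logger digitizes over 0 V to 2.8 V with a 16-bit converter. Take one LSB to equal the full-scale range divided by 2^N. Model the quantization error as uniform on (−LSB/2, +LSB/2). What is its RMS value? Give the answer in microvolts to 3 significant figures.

12.3 µV

V_FS = 2.8 V.
LSB = 2.8 V ÷ 2^16 = 2.8/65536 V = 42.725 µV.
For a uniform distribution on [−LSB/2, +LSB/2], V_rms = LSB/√12 = 42.725 µV/3.4641 = 12.3 µV.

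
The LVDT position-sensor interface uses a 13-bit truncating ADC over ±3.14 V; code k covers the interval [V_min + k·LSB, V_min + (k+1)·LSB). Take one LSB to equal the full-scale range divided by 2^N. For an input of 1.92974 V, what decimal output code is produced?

6613

Range = 3.14 − (-3.14) = 6.28 V. LSB = 6.28 V / 2^13 ≈ 0.7666 mV.
code = ⌊(V_in − V_min)/LSB⌋ = ⌊(V_in − V_min) × 2^13 / range⌋
     = ⌊(1.92974 − (-3.14)) × 8192 / 6.28⌋ = ⌊5.06974 × 8192/6.28⌋
     = ⌊6613.266⌋ = 6613.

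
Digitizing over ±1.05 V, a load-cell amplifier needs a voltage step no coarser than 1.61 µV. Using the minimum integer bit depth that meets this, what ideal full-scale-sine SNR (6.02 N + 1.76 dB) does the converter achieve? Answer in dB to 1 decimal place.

The full-scale span is 1.05 − (-1.05) = 2.1 V.
Levels needed ≥ 2.1/1.61 µV = 1.304e6. 2^21 = 2097152 suffices, so N_min = 21.
SNR = 6.02 × 21 + 1.76 = 128.18 dB.

128.2 dB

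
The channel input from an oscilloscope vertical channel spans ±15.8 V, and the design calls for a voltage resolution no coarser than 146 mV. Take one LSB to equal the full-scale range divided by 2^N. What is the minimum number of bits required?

Range = 15.8 − (-15.8) = 31.6 V.
31.6 V / 146 mV = 216.4. Since 2^7 = 128 and 2^8 = 256, N = 8.

8 bits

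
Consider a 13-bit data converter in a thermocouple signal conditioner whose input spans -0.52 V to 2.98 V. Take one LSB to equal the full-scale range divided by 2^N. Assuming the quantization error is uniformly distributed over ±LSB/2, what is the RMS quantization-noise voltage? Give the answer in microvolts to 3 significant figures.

Span: 2.98 V − (-0.52 V) = 3.5 V.
Step size = 3.5/8192 V = 427.25 µV.
σ_q = LSB/√12 = 427.25 µV/3.4641 = 123 µV.

123 µV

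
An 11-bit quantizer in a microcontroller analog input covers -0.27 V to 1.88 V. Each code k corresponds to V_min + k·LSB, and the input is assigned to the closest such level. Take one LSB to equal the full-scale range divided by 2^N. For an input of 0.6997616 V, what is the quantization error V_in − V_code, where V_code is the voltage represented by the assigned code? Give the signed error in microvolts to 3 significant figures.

Span: 1.88 V − (-0.27 V) = 2.15 V. LSB = 2.15 V / 2^11 ≈ 1.050 mV.
Position in LSBs: (0.6997616 − (-0.27)) × 2048/2.15 = 923.7543; rounding gives k = 924.
V_code = V_min + k × range/2^11 = -0.27 + 924 × 2.15/2048 = 0.7000195313 V.
e = 0.6997616 − (0.7000195313) = −258 µV.

−258 µV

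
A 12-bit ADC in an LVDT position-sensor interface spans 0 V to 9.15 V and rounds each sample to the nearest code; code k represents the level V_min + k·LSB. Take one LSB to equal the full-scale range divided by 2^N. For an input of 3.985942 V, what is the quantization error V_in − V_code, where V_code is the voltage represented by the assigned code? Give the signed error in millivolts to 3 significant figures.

+0.688 mV

Span = 9.15 V. LSB = 9.15 V / 2^12 ≈ 2.234 mV.
Position in LSBs: (3.985942 − (0)) × 4096/9.15 = 1784.3080; rounding gives k = 1784.
Reconstructed level: 0 + 1784 × 9.15/4096 V = 3.985253906 V.
e = 3.985942 − (3.985253906) = +0.688 mV.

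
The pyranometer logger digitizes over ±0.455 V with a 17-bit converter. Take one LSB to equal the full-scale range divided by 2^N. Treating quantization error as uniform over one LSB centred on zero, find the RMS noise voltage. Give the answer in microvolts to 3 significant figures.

Span: 0.455 V − (-0.455 V) = 0.91 V.
Step size = 0.91/131072 V = 6.9427 µV.
V_rms = LSB/√12 = 6.9427 µV / √12 = 2.00 µV.

2.00 µV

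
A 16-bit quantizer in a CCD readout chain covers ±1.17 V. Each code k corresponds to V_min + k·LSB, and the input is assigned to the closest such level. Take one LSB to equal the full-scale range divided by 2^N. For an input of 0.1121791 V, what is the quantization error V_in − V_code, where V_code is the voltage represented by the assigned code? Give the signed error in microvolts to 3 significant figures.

The full-scale span is 1.17 − (-1.17) = 2.34 V. LSB = 2.34 V / 2^16 ≈ 35.71 µV.
(0.1121791 − (-1.17)) / LSB = 1.2821791 × 65536/2.34 = 35909.7818. Nearest integer: k = 35910.
Reconstructed level: -1.17 + 35910 × 2.34/65536 V = 0.11218688965 V.
e = 0.1121791 − (0.11218688965) = −7.79 µV.

−7.79 µV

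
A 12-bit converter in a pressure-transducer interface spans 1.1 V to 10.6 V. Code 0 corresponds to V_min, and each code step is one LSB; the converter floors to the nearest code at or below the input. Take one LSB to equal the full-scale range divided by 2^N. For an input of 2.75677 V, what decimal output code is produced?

714

Span: 10.6 V − (1.1 V) = 9.5 V. LSB = 9.5 V / 2^12 ≈ 2.319 mV.
V_in − V_min = 2.75677 − (1.1) = 1.65677 V.
Divide by LSB: 1.65677 × 4096/9.5 = 714.3295.
Truncating gives code 714.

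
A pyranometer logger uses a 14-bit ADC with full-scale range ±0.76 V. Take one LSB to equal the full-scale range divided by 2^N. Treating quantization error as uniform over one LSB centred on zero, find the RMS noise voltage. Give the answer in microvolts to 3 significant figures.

26.8 µV

Span: 0.76 V − (-0.76 V) = 1.52 V.
Step size = 1.52/16384 V = 92.773 µV.
For a uniform distribution on [−LSB/2, +LSB/2], V_rms = LSB/√12 = 92.773 µV/3.4641 = 26.8 µV.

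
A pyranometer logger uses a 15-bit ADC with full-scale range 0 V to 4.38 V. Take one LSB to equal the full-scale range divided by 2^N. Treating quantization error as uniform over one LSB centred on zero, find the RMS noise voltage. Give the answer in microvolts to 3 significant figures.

38.6 µV

Full-scale range = 4.38 V.
LSB = 4.38 V ÷ 2^15 = 4.38/32768 V = 133.67 µV.
RMS of a uniform error over width LSB is LSB/√12 = 38.6 µV.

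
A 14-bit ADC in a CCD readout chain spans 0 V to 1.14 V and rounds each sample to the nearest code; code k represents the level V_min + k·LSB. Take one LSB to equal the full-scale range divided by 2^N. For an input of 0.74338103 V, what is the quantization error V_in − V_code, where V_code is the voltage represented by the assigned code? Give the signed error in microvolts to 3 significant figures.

−12.5 µV

Range is 1.14 V. LSB = 1.14 V / 2^14 ≈ 69.58 µV.
(V_in − V_min)/LSB = (0.74338103 − (0)) × 16384/1.14 = 10683.8200 → nearest code k = 10684.
V_code = V_min + k × range/2^14 = 0 + 10684 × 1.14/16384 = 0.74339355469 V.
e = 0.74338103 − (0.74339355469) = −12.5 µV.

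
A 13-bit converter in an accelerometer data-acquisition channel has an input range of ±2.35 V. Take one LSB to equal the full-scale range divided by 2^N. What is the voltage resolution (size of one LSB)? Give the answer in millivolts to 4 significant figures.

Span: 2.35 V − (-2.35 V) = 4.7 V.
There are 2^13 = 8192 steps.
LSB = 4.7 V ÷ 2^13 = 4.7/8192 V = 0.5737 mV.

0.5737 mV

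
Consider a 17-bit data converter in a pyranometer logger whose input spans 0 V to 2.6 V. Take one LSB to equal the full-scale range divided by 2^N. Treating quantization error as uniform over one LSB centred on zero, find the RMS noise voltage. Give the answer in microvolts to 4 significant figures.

Full-scale range = 2.6 V.
LSB = 2.6 V / 2^17 = 19.8364 µV.
For a uniform distribution on [−LSB/2, +LSB/2], V_rms = LSB/√12 = 19.8364 µV/3.4641 = 5.726 µV.

5.726 µV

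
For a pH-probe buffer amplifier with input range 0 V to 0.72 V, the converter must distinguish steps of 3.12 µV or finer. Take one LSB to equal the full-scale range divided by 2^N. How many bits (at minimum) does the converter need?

18 bits

Span = 0.72 V.
Levels needed ≥ 0.72/3.12 µV = 230800. 2^18 = 262144 suffices, so N_min = 18.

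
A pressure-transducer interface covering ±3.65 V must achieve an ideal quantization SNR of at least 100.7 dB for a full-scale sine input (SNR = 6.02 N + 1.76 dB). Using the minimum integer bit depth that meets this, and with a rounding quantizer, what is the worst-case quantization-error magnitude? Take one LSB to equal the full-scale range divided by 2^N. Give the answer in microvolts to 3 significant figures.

27.8 µV

Full-scale range = 3.65 V − (-3.65 V) = 7.3 V.
Required N = ⌈(100.7 − 1.76)/6.02⌉ = ⌈16.435⌉ = 17.
One LSB is 7.3 V / 131072 = 55.695 µV.
Half an LSB is 27.8 µV.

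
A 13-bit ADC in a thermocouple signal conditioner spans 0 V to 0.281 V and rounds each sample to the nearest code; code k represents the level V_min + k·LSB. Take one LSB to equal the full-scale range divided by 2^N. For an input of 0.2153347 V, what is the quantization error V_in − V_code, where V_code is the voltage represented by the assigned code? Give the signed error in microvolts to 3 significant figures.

Full-scale range = 0.281 V. LSB = 0.281 V / 2^13 ≈ 34.30 µV.
(0.2153347 − (0)) / LSB = 0.2153347 × 8192/0.281 = 6277.6579. Nearest integer: k = 6278.
V_code = 0 + (6278/8192) × 0.281 = 0.2153464355 V.
V_in − V_code = 0.2153347 − (0.2153464355) = −11.7 µV.

−11.7 µV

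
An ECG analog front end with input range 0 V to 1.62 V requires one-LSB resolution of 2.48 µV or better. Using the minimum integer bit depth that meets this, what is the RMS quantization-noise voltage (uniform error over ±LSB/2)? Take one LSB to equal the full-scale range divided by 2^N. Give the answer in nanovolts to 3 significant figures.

Range is 1.62 V.
Levels needed ≥ 1.62/2.48 µV = 653200. 2^20 = 1048576 suffices, so N_min = 20.
LSB = 1.62 V / 2^20 = 1.5450 µV.
σ_q = LSB/√12 = 1.5450 µV/3.4641 = 446 nV.

446 nV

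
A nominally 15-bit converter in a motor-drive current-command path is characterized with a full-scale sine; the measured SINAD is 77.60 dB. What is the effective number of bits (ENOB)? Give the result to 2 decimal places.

ENOB = (SINAD − 1.76) / 6.02 = (77.60 − 1.76) / 6.02 = 75.84 / 6.02 = 12.5980.

12.60 bits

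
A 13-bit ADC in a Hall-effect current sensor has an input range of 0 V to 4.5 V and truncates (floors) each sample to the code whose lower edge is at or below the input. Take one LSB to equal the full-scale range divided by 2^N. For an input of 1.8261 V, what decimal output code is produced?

3324

Range is 4.5 V. LSB = 4.5 V / 2^13 ≈ 0.5493 mV.
(V_in − V_min) × 2^13/range = (1.8261 − (0)) × 8192/4.5 = 3324.314.
Floor → code = 3324.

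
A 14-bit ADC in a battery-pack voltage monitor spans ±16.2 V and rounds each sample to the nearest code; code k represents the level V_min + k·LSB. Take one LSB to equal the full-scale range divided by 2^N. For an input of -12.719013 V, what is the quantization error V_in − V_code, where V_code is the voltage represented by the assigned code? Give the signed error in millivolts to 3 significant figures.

+0.518 mV

Full-scale range = 16.2 V − (-16.2 V) = 32.4 V. LSB = 32.4 V / 2^14 ≈ 1.978 mV.
(-12.719013 − (-16.2)) / LSB = 3.480987 × 16384/32.4 = 1760.2621. Nearest integer: k = 1760.
V_code = -16.2 + (1760/16384) × 32.4 = -12.719531250 V.
V_in − V_code = -12.719013 − (-12.719531250) = +0.518 mV.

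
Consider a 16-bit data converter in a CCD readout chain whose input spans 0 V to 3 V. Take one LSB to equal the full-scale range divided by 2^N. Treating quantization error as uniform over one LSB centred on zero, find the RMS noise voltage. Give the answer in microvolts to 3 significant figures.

V_FS = 3 V.
One LSB is 3 V / 65536 = 45.776 µV.
RMS of a uniform error over width LSB is LSB/√12 = 13.2 µV.

13.2 µV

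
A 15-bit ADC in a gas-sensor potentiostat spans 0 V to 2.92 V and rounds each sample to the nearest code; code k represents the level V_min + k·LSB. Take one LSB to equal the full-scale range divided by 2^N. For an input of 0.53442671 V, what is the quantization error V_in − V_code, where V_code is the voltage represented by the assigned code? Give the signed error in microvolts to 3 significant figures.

+26.1 µV

Span = 2.92 V. LSB = 2.92 V / 2^15 ≈ 89.11 µV.
(0.53442671 − (0)) / LSB = 0.53442671 × 32768/2.92 = 5997.2926. Nearest integer: k = 5997.
V_code = V_min + k × range/2^15 = 0 + 5997 × 2.92/32768 = 0.53440063477 V.
V_in − V_code = 0.53442671 − (0.53440063477) = +26.1 µV.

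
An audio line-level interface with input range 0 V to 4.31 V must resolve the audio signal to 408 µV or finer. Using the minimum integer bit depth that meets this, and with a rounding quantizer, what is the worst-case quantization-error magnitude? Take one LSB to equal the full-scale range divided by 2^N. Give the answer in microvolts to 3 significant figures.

Range is 4.31 V.
Levels needed ≥ 4.31/408 µV = 10560. 2^14 = 16384 suffices, so N_min = 14.
Step size = 4.31/16384 V = 263.06 µV.
Max error for round-to-nearest is LSB/2 = 132 µV.

132 µV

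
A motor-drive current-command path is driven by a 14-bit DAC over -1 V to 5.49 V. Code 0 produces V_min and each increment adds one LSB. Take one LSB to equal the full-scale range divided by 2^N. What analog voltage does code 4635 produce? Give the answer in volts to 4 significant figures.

Full-scale range = 5.49 V − (-1 V) = 6.49 V. LSB = 6.49 V / 2^14.
V_out = -1 + 4635 × (6.49/16384) V
      = -1 V + 1.83601 V = 0.836008 V.

0.8360 V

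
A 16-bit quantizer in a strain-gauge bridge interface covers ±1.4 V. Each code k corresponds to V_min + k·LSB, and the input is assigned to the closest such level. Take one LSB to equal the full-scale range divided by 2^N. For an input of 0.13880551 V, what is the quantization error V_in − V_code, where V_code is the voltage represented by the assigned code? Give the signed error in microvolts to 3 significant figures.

Full-scale range = 1.4 V − (-1.4 V) = 2.8 V. LSB = 2.8 V / 2^16 ≈ 42.72 µV.
(V_in − V_min)/LSB = (0.13880551 − (-1.4)) × 65536/2.8 = 36016.8421 → nearest code k = 36017.
Reconstructed level: -1.4 + 36017 × 2.8/65536 V = 0.13881225586 V.
V_in − V_code = 0.13880551 − (0.13881225586) = −6.75 µV.

−6.75 µV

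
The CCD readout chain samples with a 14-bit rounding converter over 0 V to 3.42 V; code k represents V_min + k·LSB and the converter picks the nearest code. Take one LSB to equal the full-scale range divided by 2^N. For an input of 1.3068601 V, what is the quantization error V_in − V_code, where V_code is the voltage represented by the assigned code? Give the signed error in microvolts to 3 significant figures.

Span = 3.42 V. LSB = 3.42 V / 2^14 ≈ 208.7 µV.
(1.3068601 − (0)) / LSB = 1.3068601 × 16384/3.42 = 6260.7005. Nearest integer: k = 6261.
V_code = V_min + k × range/2^14 = 0 + 6261 × 3.42/16384 = 1.3069226074 V.
e = 1.3068601 − (1.3069226074) = −62.5 µV.

−62.5 µV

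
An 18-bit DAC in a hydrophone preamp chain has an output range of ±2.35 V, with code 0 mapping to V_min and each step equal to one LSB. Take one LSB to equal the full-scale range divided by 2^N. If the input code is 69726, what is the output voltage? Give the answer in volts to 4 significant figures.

Full-scale range = 2.35 V − (-2.35 V) = 4.7 V. LSB = 4.7 V / 2^18.
Output = V_min + (69726/262144) × range = -2.35 + 0.265984 × 4.7 V
      = -2.35 + 1.25012 = -1.09988 V.

-1.100 V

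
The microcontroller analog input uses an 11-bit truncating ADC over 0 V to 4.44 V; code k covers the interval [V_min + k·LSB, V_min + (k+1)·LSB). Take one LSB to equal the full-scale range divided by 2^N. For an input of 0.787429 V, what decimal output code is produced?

363

Span = 4.44 V. LSB = 4.44 V / 2^11 ≈ 2.168 mV.
code = ⌊(V_in − V_min)/LSB⌋ = ⌊(V_in − V_min) × 2^11 / range⌋
     = ⌊(0.787429 − (0)) × 2048 / 4.44⌋ = ⌊0.787429 × 2048/4.44⌋
     = ⌊363.210⌋ = 363.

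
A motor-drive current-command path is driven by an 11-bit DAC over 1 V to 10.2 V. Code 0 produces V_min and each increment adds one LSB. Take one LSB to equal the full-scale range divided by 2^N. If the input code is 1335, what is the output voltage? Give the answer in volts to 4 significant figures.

Span: 10.2 V − (1 V) = 9.2 V. LSB = 9.2 V / 2^11.
Output = V_min + (1335/2048) × range = 1 + 0.651855 × 9.2 V
      = 1 V + 5.99707 V = 6.99707 V.

6.997 V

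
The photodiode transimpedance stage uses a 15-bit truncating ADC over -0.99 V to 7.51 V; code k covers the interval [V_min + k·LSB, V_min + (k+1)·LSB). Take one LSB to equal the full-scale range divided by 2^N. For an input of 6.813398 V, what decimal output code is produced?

Full-scale range = 7.51 V − (-0.99 V) = 8.5 V. LSB = 8.5 V / 2^15 ≈ 259.4 µV.
(V_in − V_min) × 2^15/range = (6.813398 − (-0.99)) × 32768/8.5 = 30082.558.
Floor → code = 30082.

30082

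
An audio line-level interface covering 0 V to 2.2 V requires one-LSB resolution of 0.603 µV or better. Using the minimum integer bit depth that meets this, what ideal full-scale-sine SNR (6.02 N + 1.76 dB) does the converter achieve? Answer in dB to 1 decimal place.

V_FS = 2.2 V.
Need 2^N ≥ 2.2 V / 0.603 µV = 3.648e6 → N_min = 22.
SNR = 6.02 × 22 + 1.76 = 134.20 dB.

134.2 dB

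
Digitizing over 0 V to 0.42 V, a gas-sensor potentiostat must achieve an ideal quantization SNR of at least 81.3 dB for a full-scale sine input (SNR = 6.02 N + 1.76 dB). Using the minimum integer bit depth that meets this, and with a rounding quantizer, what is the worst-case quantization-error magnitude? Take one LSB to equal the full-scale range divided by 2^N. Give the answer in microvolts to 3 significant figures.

12.8 µV

Range is 0.42 V.
6.02 N + 1.76 ≥ 81.3 gives N ≥ 13.213, so the minimum integer is 14.
LSB = 0.42 V / 2^14 = 25.635 µV.
Half an LSB is 12.8 µV.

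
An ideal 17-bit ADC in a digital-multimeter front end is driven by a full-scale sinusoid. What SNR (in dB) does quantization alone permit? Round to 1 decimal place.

104.1 dB

Ideal quantization SNR: 6.02 × 17 + 1.76 dB = 104.1 dB.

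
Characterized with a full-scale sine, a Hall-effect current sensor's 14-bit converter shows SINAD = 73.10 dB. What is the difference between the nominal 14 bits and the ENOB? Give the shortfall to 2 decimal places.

ENOB = (SINAD − 1.76)/6.02 = (73.10 − 1.76)/6.02 = 11.8505 bits.
14 − 11.8505 = 2.15 bits below nominal.

2.15 bits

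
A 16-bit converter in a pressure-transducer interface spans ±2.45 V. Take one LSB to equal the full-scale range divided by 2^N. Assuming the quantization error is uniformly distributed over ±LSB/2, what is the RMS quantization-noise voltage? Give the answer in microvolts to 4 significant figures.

Span: 2.45 V − (-2.45 V) = 4.9 V.
One LSB is 4.9 V / 65536 = 74.7681 µV.
V_rms = LSB/√12 = 74.7681 µV / √12 = 21.58 µV.

21.58 µV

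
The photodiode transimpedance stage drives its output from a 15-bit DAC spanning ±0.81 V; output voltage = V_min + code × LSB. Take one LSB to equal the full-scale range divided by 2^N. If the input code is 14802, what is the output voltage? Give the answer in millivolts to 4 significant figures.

-78.21 mV

Full-scale range = 0.81 V − (-0.81 V) = 1.62 V. LSB = 1.62 V / 2^15.
V_out = V_min + code × LSB = -0.81 V + 14802 × 1.62 V / 32768
      = -0.81 V + 0.731788 V = -0.0782117 V.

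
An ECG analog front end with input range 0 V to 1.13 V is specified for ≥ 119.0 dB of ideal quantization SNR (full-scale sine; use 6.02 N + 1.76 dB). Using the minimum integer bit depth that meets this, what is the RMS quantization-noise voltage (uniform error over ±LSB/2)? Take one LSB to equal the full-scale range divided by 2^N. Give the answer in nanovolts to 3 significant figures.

Span = 1.13 V.
6.02 N + 1.76 ≥ 119.0 gives N ≥ 19.475, so the minimum integer is 20.
LSB = 1.13 V / 2^20 = 1.0777 µV.
RMS noise = LSB/√12 = 311 nV.

311 nV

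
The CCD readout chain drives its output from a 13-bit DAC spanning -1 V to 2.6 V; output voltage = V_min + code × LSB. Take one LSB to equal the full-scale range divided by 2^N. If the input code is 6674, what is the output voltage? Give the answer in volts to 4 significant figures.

1.933 V

Span: 2.6 V − (-1 V) = 3.6 V. LSB = 3.6 V / 2^13.
V_out = V_min + code × LSB = -1 V + 6674 × 3.6 V / 8192
      = -1 + 2.93291 = 1.93291 V.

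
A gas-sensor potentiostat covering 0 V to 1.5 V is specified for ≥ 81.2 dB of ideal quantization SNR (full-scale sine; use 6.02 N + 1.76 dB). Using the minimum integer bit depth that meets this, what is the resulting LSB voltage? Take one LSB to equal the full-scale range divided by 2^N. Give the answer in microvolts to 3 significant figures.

91.6 µV

V_FS = 1.5 V.
Required N = ⌈(81.2 − 1.76)/6.02⌉ = ⌈13.196⌉ = 14.
Step size = 1.5/16384 V = 91.6 µV.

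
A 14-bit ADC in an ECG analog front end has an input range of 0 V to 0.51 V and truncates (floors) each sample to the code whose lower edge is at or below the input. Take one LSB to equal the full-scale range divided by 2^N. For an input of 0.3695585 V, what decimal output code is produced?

Range is 0.51 V. LSB = 0.51 V / 2^14 ≈ 31.13 µV.
code = ⌊(V_in − V_min)/LSB⌋ = ⌊(V_in − V_min) × 2^14 / range⌋
     = ⌊(0.3695585 − (0)) × 16384 / 0.51⌋ = ⌊0.3695585 × 16384/0.51⌋
     = ⌊11872.248⌋ = 11872.

11872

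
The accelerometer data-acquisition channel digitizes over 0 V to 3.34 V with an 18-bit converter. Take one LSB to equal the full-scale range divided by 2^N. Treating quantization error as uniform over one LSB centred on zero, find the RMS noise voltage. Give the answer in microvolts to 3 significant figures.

3.68 µV

Span = 3.34 V.
Step size = 3.34/262144 V = 12.741 µV.
V_rms = LSB/√12 = 12.741 µV / √12 = 3.68 µV.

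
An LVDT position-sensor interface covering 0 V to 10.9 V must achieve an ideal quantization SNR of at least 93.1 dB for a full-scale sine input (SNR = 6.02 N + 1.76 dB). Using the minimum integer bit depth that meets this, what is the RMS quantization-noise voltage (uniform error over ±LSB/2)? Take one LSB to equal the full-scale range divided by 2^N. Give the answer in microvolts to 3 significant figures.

Range is 10.9 V.
N ≥ (93.1 − 1.76)/6.02 = 15.173 → N_min = 16.
Step size = 10.9/65536 V = 166.32 µV.
V_rms = LSB/√12 = 48.0 µV.

48.0 µV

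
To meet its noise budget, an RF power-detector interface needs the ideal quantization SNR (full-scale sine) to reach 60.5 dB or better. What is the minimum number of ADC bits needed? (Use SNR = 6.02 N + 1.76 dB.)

10 bits

N ≥ (60.5 − 1.76)/6.02 = 9.757 → N_min = 10.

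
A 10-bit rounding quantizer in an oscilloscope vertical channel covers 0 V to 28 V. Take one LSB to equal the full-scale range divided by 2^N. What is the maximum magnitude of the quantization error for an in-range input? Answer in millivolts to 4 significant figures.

13.67 mV

Full-scale range = 28 V.
LSB = 28 V ÷ 2^10 = 28/1024 V = 27.3438 mV.
Worst-case error for round-to-nearest is half an LSB: 13.67 mV.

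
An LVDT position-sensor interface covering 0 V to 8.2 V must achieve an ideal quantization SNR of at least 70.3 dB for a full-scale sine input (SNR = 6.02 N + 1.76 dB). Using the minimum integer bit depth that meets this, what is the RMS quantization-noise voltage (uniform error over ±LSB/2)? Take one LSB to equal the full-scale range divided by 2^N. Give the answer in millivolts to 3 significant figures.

0.578 mV

Full-scale range = 8.2 V.
Required N = ⌈(70.3 − 1.76)/6.02⌉ = ⌈11.385⌉ = 12.
LSB = 8.2 V / 2^12 = 2.0020 mV.
RMS noise = LSB/√12 = 0.578 mV.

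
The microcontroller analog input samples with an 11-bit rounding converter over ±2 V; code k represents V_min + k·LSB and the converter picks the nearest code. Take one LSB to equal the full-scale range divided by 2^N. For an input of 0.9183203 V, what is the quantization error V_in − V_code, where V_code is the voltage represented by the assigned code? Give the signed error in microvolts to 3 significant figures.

Full-scale range = 2 V − (-2 V) = 4 V. LSB = 4 V / 2^11 ≈ 1.953 mV.
(V_in − V_min)/LSB = (0.9183203 − (-2)) × 2048/4 = 1494.1800 → nearest code k = 1494.
V_code = V_min + k × range/2^11 = -2 + 1494 × 4/2048 = 0.9179687500 V.
V_in − V_code = 0.9183203 − (0.9179687500) = +352 µV.

+352 µV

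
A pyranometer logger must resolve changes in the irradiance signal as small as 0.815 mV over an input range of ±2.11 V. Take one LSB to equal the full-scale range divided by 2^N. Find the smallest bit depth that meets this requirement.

Range = 2.11 − (-2.11) = 4.22 V.
Need 2^N ≥ 4.22 V / 0.815 mV = 5178 → N_min = 13.

13 bits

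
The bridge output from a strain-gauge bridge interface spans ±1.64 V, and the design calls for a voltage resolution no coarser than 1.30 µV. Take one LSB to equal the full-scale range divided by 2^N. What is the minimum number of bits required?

22 bits

Span: 1.64 V − (-1.64 V) = 3.28 V.
Need 2^N ≥ 3.28 V / 1.30 µV = 2.523e6 → N_min = 22.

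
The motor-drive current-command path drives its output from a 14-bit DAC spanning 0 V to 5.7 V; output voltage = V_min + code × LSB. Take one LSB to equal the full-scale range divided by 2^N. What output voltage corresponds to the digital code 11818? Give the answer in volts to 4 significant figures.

4.111 V

V_FS = 5.7 V. LSB = 5.7 V / 2^14.
Output = V_min + (11818/16384) × range = 0 + 0.721313 × 5.7 V
      = 0 + 4.11149 = 4.11149 V.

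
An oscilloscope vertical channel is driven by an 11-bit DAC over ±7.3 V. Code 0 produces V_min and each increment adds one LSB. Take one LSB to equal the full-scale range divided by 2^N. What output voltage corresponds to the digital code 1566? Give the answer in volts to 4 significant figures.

Span: 7.3 V − (-7.3 V) = 14.6 V. LSB = 14.6 V / 2^11.
V_out = -7.3 + 1566 × (14.6/2048) V
      = -7.3 V + 11.1639 V = 3.86387 V.

3.864 V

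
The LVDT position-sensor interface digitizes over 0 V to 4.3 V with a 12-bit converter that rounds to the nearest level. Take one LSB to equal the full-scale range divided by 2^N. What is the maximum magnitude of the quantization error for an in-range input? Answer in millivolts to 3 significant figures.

Full-scale range = 4.3 V.
One LSB is 4.3 V / 4096 = 1.0498 mV.
Worst-case error for round-to-nearest is half an LSB: 0.525 mV.

0.525 mV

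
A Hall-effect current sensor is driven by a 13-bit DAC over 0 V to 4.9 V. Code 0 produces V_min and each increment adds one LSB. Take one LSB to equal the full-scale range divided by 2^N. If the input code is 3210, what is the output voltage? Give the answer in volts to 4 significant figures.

Range is 4.9 V. LSB = 4.9 V / 2^13.
V_out = 0 + 3210 × (4.9/8192) V
      = 0 V + 1.92004 V = 1.92004 V.

1.920 V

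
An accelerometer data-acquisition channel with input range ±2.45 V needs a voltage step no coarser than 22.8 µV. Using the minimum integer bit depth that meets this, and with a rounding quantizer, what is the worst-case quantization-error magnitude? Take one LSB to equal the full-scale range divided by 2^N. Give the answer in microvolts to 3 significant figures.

9.35 µV

Span: 2.45 V − (-2.45 V) = 4.9 V.
Levels needed ≥ 4.9/22.8 µV = 214900. 2^18 = 262144 suffices, so N_min = 18.
LSB = 4.9 V ÷ 2^18 = 4.9/262144 V = 18.692 µV.
Half an LSB is 9.35 µV.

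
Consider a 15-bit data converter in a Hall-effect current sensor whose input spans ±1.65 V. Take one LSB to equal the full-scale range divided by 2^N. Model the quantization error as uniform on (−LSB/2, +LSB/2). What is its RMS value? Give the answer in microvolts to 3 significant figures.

Span: 1.65 V − (-1.65 V) = 3.3 V.
LSB = 3.3 V / 2^15 = 100.71 µV.
For a uniform distribution on [−LSB/2, +LSB/2], V_rms = LSB/√12 = 100.71 µV/3.4641 = 29.1 µV.

29.1 µV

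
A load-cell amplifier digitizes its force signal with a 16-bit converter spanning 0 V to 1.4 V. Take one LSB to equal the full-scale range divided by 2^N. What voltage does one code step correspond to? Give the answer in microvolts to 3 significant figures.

Full-scale range = 1.4 V.
There are 2^16 = 65536 steps.
Step size = 1.4/65536 V = 21.4 µV.

21.4 µV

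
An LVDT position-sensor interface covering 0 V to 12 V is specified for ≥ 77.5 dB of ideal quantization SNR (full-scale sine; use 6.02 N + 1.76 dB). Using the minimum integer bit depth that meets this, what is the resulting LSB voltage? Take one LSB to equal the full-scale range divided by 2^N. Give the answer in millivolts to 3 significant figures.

Full-scale range = 12 V.
Required N = ⌈(77.5 − 1.76)/6.02⌉ = ⌈12.581⌉ = 13.
LSB = 12 V ÷ 2^13 = 12/8192 V = 1.46 mV.

1.46 mV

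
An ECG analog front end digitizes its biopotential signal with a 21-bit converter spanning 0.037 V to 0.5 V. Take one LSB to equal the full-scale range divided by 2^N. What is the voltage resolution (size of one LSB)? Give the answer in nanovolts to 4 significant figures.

Span: 0.5 V − (0.037 V) = 0.463 V.
There are 2^21 = 2097152 steps.
LSB = 0.463 V ÷ 2^21 = 0.463/2097152 V = 220.8 nV.

220.8 nV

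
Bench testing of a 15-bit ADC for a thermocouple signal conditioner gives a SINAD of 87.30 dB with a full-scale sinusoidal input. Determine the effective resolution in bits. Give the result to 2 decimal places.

14.21 bits

ENOB = (87.30 − 1.76)/6.02 = 14.2093 bits.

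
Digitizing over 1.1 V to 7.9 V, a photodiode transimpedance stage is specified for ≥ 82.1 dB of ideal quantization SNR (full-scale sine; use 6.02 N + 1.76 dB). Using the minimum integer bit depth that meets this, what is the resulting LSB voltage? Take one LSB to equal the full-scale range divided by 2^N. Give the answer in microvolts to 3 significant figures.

Range = 7.9 − (1.1) = 6.8 V.
Solving 6.02 N ≥ 82.1 − 1.76: N ≥ 13.346. Round up → N = 14.
Step size = 6.8/16384 V = 415 µV.

415 µV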